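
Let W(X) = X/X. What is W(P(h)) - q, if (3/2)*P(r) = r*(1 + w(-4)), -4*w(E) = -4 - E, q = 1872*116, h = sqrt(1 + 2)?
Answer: -217151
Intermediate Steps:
h = sqrt(3) ≈ 1.7320
q = 217152
w(E) = 1 + E/4 (w(E) = -(-4 - E)/4 = 1 + E/4)
P(r) = 2*r/3 (P(r) = 2*(r*(1 + (1 + (1/4)*(-4))))/3 = 2*(r*(1 + (1 - 1)))/3 = 2*(r*(1 + 0))/3 = 2*(r*1)/3 = 2*r/3)
W(X) = 1
W(P(h)) - q = 1 - 1*217152 = 1 - 217152 = -217151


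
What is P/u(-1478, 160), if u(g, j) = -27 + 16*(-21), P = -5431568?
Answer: 5431568/363 ≈ 14963.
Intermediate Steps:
u(g, j) = -363 (u(g, j) = -27 - 336 = -363)
P/u(-1478, 160) = -5431568/(-363) = -5431568*(-1/363) = 5431568/363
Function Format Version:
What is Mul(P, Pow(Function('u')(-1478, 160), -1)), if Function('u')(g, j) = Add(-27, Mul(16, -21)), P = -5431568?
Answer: Rational(5431568, 363) ≈ 14963.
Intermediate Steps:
Function('u')(g, j) = -363 (Function('u')(g, j) = Add(-27, -336) = -363)
Mul(P, Pow(Function('u')(-1478, 160), -1)) = Mul(-5431568, Pow(-363, -1)) = Mul(-5431568, Rational(-1, 363)) = Rational(5431568, 363)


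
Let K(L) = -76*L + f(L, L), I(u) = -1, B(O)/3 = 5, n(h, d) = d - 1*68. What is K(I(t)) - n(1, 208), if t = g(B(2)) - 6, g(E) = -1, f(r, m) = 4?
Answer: -60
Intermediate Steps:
n(h, d) = -68 + d (n(h, d) = d - 68 = -68 + d)
B(O) = 15 (B(O) = 3*5 = 15)
t = -7 (t = -1 - 6 = -7)
K(L) = 4 - 76*L (K(L) = -76*L + 4 = 4 - 76*L)
K(I(t)) - n(1, 208) = (4 - 76*(-1)) - (-68 + 208) = (4 + 76) - 1*140 = 80 - 140 = -60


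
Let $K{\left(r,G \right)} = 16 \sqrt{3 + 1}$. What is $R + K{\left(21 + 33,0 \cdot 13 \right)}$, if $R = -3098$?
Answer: $-3066$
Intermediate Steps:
$K{\left(r,G \right)} = 32$ ($K{\left(r,G \right)} = 16 \sqrt{4} = 16 \cdot 2 = 32$)
$R + K{\left(21 + 33,0 \cdot 13 \right)} = -3098 + 32 = -3066$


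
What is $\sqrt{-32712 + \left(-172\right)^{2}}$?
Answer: $2 i \sqrt{782} \approx 55.929 i$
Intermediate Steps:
$\sqrt{-32712 + \left(-172\right)^{2}} = \sqrt{-32712 + 29584} = \sqrt{-3128} = 2 i \sqrt{782}$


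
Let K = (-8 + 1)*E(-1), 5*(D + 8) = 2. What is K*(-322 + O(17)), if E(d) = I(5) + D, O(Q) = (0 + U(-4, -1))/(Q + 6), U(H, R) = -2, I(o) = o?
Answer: -674128/115 ≈ -5862.0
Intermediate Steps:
D = -38/5 (D = -8 + (⅕)*2 = -8 + ⅖ = -38/5 ≈ -7.6000)
O(Q) = -2/(6 + Q) (O(Q) = (0 - 2)/(Q + 6) = -2/(6 + Q))
E(d) = -13/5 (E(d) = 5 - 38/5 = -13/5)
K = 91/5 (K = (-8 + 1)*(-13/5) = -7*(-13/5) = 91/5 ≈ 18.200)
K*(-322 + O(17)) = 91*(-322 - 2/(6 + 17))/5 = 91*(-322 - 2/23)/5 = (91/5)*(-7408/23) = -674128/115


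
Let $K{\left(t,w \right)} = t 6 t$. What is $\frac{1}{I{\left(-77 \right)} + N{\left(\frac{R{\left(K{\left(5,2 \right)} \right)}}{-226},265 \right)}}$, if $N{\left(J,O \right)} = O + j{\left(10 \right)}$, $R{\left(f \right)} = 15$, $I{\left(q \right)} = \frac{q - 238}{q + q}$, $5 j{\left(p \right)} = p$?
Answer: $\frac{22}{5919} \approx 0.0037168$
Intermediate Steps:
$j{\left(p \right)} = \frac{p}{5}$
$I{\left(q \right)} = \frac{-238 + q}{2 q}$
$K{\left(t,w \right)} = 6 t^{2}$ ($K{\left(t,w \right)} = 6 t t = 6 t^{2}$)
$N{\left(J,O \right)} = 2 + O$ ($N{\left(J,O \right)} = O + \frac{1}{5} \cdot 10 = O + 2 = 2 + O$)
$\frac{1}{I{\left(-77 \right)} + N{\left(\frac{R{\left(K{\left(5,2 \right)} \right)}}{-226},265 \right)}} = \frac{1}{\frac{-238 - 77}{2 \left(-77\right)} + \left(2 + 265\right)} = \frac{1}{\frac{1}{2} \left(- \frac{1}{77}\right) \left(-315\right) + 267} = \frac{1}{\frac{45}{22} + 267} = \frac{1}{\frac{5919}{22}} = \frac{22}{5919}$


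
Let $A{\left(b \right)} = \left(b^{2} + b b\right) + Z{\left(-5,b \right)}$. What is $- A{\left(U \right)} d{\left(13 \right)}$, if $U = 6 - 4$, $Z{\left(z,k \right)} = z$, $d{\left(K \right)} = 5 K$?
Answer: $-195$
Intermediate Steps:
$U = 2$
$A{\left(b \right)} = -5 + 2 b^{2}$ ($A{\left(b \right)} = \left(b^{2} + b b\right) - 5 = \left(b^{2} + b^{2}\right) - 5 = 2 b^{2} - 5 = -5 + 2 b^{2}$)
$- A{\left(U \right)} d{\left(13 \right)} = - (-5 + 2 \cdot 2^{2}) 5 \cdot 13 = - (-5 + 2 \cdot 4) 65 = - (-5 + 8) 65 = \left(-1\right) 3 \cdot 65 = \left(-3\right) 65 = -195$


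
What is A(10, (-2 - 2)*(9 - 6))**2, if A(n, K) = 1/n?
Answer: 1/100 ≈ 0.010000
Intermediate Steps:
A(10, (-2 - 2)*(9 - 6))**2 = (1/10)**2 = 1/100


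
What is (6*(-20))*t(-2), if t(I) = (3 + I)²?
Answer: -120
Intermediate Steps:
(6*(-20))*t(-2) = (6*(-20))*(3 - 2)² = -120*1² = -120*1 = -120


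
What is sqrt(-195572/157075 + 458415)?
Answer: sqrt(452409554694499)/31415 ≈ 677.06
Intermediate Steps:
sqrt(-195572/157075 + 458415) = sqrt(72005340553/157075) = sqrt(452409554694499)/31415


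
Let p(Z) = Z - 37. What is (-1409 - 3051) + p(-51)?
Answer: -4548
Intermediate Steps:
p(Z) = -37 + Z
(-1409 - 3051) + p(-51) = (-1409 - 3051) + (-37 - 51) = -4460 - 88 = -4548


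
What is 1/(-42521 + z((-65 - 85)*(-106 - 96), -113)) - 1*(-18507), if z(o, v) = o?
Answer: 226174046/12221 ≈ 18507.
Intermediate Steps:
1/(-42521 + z((-65 - 85)*(-106 - 96), -113)) - 1*(-18507) = 1/(-42521 + (-65 - 85)*(-106 - 96)) - 1*(-18507) = 1/(-42521 - 150*(-202)) + 18507 = 1/(-42521 + 30300) + 18507 = 1/(-12221) + 18507 = -1/12221 + 18507 = 226174046/12221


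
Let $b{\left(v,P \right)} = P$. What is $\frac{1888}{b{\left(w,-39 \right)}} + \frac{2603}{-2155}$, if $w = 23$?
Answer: $- \frac{4170157}{84045} \approx -49.618$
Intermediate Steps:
$\frac{1888}{b{\left(w,-39 \right)}} + \frac{2603}{-2155} = \frac{1888}{-39} + \frac{2603}{-2155} = 1888 \left(- \frac{1}{39}\right) + 2603 \left(- \frac{1}{2155}\right) = - \frac{1888}{39} - \frac{2603}{2155} = - \frac{4170157}{84045}$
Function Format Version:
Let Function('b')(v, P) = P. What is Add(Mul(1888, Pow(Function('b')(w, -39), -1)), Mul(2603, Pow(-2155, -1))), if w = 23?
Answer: Rational(-4170157, 84045) ≈ -49.618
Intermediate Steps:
Add(Mul(1888, Pow(Function('b')(w, -39), -1)), Mul(2603, Pow(-2155, -1))) = Add(Mul(1888, Pow(-39, -1)), Mul(2603, Pow(-2155, -1))) = Add(Mul(1888, Rational(-1, 39)), Mul(2603, Rational(-1, 2155))) = Add(Rational(-1888, 39), Rational(-2603, 2155)) = Rational(-4170157, 84045)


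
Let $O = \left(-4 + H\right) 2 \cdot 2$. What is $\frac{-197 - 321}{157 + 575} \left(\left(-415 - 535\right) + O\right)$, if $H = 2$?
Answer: $\frac{124061}{183} \approx 677.93$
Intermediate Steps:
$O = -8$ ($O = \left(-4 + 2\right) 2 \cdot 2 = \left(-2\right) 2 \cdot 2 = \left(-4\right) 2 = -8$)
$\frac{-197 - 321}{157 + 575} \left(\left(-415 - 535\right) + O\right) = \frac{-197 - 321}{157 + 575} \left(\left(-415 - 535\right) - 8\right) = - \frac{518}{732} \left(-950 - 8\right) = \left(-518\right) \frac{1}{732} \left(-958\right) = \left(- \frac{259}{366}\right) \left(-958\right) = \frac{124061}{183}$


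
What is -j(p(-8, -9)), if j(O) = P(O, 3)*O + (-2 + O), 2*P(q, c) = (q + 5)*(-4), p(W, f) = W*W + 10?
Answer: 11620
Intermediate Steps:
p(W, f) = 10 + W**2 (p(W, f) = W**2 + 10 = 10 + W**2)
P(q, c) = -10 - 2*q (P(q, c) = ((q + 5)*(-4))/2 = ((5 + q)*(-4))/2 = (-20 - 4*q)/2 = -10 - 2*q)
j(O) = -2 + O + O*(-10 - 2*O) (j(O) = (-10 - 2*O)*O + (-2 + O) = O*(-10 - 2*O) + (-2 + O) = -2 + O + O*(-10 - 2*O))
-j(p(-8, -9)) = -(-2 + (10 + (-8)**2) - 2*(10 + (-8)**2)*(5 + (10 + (-8)**2))) = -(-2 + (10 + 64) - 2*(10 + 64)*(5 + (10 + 64))) = -(-2 + 74 - 2*74*(5 + 74)) = -(-2 + 74 - 2*74*79) = -(-2 + 74 - 11692) = -1*(-11620) = 11620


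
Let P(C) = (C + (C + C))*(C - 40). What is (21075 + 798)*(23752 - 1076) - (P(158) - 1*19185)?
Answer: 495955401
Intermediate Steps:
P(C) = 3*C*(-40 + C) (P(C) = (C + 2*C)*(-40 + C) = (3*C)*(-40 + C) = 3*C*(-40 + C))
(21075 + 798)*(23752 - 1076) - (P(158) - 1*19185) = (21075 + 798)*(23752 - 1076) - (3*158*(-40 + 158) - 1*19185) = 21873*22676 - (3*158*118 - 19185) = 495992148 - (55932 - 19185) = 495992148 - 1*36747 = 495992148 - 36747 = 495955401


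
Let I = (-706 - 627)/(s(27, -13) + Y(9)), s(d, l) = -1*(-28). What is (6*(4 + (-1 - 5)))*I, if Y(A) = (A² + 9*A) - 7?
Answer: 5332/61 ≈ 87.410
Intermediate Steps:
s(d, l) = 28
Y(A) = -7 + A² + 9*A
I = -1333/183 (I = (-706 - 627)/(28 + (-7 + 9² + 9*9)) = -1333/(28 + (-7 + 81 + 81)) = -1333/(28 + 155) = -1333/183 ≈ -7.2841)
(6*(4 + (-1 - 5)))*I = (6*(4 + (-1 - 5)))*(-1333/183) = (6*(4 - 6))*(-1333/183) = (6*(-2))*(-1333/183) = -12*(-1333/183) = 5332/61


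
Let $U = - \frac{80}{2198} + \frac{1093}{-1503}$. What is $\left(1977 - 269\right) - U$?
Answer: $\frac{2822530603}{1651797} \approx 1708.8$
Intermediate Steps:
$U = - \frac{1261327}{1651797}$ ($U = \left(-80\right) \frac{1}{2198} + 1093 \left(- \frac{1}{1503}\right) = - \frac{40}{1099} - \frac{1093}{1503} = - \frac{1261327}{1651797} \approx -0.76361$)
$\left(1977 - 269\right) - U = \left(1977 - 269\right) - - \frac{1261327}{1651797} = 1708 + \frac{1261327}{1651797} = \frac{2822530603}{1651797}$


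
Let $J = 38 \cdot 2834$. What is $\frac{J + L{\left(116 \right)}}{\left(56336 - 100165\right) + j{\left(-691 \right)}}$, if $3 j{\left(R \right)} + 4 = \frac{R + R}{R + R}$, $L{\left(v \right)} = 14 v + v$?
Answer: $- \frac{54716}{21915} \approx -2.4967$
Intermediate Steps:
$J = 107692$
$L{\left(v \right)} = 15 v$
$j{\left(R \right)} = -1$ ($j{\left(R \right)} = - \frac{4}{3} + \frac{\left(R + R\right) \frac{1}{R + R}}{3} = - \frac{4}{3} + \frac{2 R \frac{1}{2 R}}{3} = - \frac{4}{3} + \frac{1}{3} \cdot 1 = - \frac{4}{3} + \frac{1}{3} = -1$)
$\frac{J + L{\left(116 \right)}}{\left(56336 - 100165\right) + j{\left(-691 \right)}} = \frac{107692 + 15 \cdot 116}{\left(56336 - 100165\right) - 1} = \frac{107692 + 1740}{-43829 - 1} = \frac{109432}{-43830} = 109432 \left(- \frac{1}{43830}\right) = - \frac{54716}{21915}$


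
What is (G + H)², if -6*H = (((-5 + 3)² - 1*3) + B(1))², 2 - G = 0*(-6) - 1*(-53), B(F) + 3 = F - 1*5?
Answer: 3249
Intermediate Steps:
B(F) = -8 + F (B(F) = -3 + (F - 1*5) = -3 + (F - 5) = -3 + (-5 + F) = -8 + F)
G = -51 (G = 2 - (0*(-6) - 1*(-53)) = 2 - (0 + 53) = 2 - 1*53 = 2 - 53 = -51)
H = -6 (H = -(((-5 + 3)² - 1*3) + (-8 + 1))²/6 = -(((-2)² - 3) - 7)²/6 = -((4 - 3) - 7)²/6 = -(1 - 7)²/6 = -⅙*(-6)² = -⅙*36 = -6)
(G + H)² = (-51 - 6)² = (-57)² = 3249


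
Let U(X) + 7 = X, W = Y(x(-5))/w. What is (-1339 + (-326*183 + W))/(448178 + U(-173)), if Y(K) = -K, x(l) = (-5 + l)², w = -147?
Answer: -8966459/65855706 ≈ -0.13615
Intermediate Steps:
W = 100/147 (W = -(-5 - 5)²/(-147) = -1*(-10)²*(-1/147) = -1*100*(-1/147) = -100*(-1/147) = 100/147 ≈ 0.68027)
U(X) = -7 + X
(-1339 + (-326*183 + W))/(448178 + U(-173)) = (-1339 + (-326*183 + 100/147))/(448178 + (-7 - 173)) = (-1339 + (-59658 + 100/147))/(448178 - 180) = (-1339 - 8769626/147)/447998 = -8966459/147*1/447998 = -8966459/65855706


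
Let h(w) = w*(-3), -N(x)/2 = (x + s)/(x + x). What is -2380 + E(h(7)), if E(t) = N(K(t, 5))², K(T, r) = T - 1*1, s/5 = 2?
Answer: -287944/121 ≈ -2379.7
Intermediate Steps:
s = 10 (s = 5*2 = 10)
K(T, r) = -1 + T (K(T, r) = T - 1 = -1 + T)
N(x) = -(10 + x)/x (N(x) = -2*(x + 10)/(x + x) = -2*(10 + x)/(2*x) = -2*(10 + x)*1/(2*x) = -(10 + x)/x)
h(w) = -3*w
E(t) = (-9 - t)²/(-1 + t)² (E(t) = ((-10 - (-1 + t))/(-1 + t))² = ((-10 + (1 - t))/(-1 + t))² = ((-9 - t)/(-1 + t))² = (-9 - t)²/(-1 + t)²)
-2380 + E(h(7)) = -2380 + (9 - 3*7)²/(-1 - 3*7)² = -2380 + (9 - 21)²/(-1 - 21)² = -2380 + (-12)²/(-22)² = -2380 + (1/484)*144 = -2380 + 36/121 = -287944/121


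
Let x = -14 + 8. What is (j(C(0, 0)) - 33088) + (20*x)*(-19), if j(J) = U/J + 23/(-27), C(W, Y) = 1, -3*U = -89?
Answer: -831038/27 ≈ -30779.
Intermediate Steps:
U = 89/3 (U = -⅓*(-89) = 89/3 ≈ 29.667)
x = -6
j(J) = -23/27 + 89/(3*J) (j(J) = 89/(3*J) + 23/(-27) = 89/(3*J) + 23*(-1/27) = 89/(3*J) - 23/27 = -23/27 + 89/(3*J))
(j(C(0, 0)) - 33088) + (20*x)*(-19) = ((1/27)*(801 - 23*1)/1 - 33088) + (20*(-6))*(-19) = ((1/27)*1*(801 - 23) - 33088) - 120*(-19) = ((1/27)*1*778 - 33088) + 2280 = (778/27 - 33088) + 2280 = -892598/27 + 2280 = -831038/27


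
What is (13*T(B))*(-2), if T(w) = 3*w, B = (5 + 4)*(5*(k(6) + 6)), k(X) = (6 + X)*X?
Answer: -273780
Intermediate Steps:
k(X) = X*(6 + X)
B = 3510 (B = (5 + 4)*(5*(6*(6 + 6) + 6)) = 9*(5*(6*12 + 6)) = 9*(5*(72 + 6)) = 9*(5*78) = 9*390 = 3510)
(13*T(B))*(-2) = (13*(3*3510))*(-2) = (13*10530)*(-2) = 136890*(-2) = -273780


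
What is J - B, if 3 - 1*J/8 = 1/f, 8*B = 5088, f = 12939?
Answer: -7918676/12939 ≈ -612.00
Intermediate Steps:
B = 636 (B = (1/8)*5088 = 636)
J = 310528/12939 (J = 24 - 8/12939 = 310528/12939 ≈ 23.999)
J - B = 310528/12939 - 1*636 = 310528/12939 - 636 = -7918676/12939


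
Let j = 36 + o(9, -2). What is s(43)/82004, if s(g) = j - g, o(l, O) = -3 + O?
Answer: -3/20501 ≈ -0.00014633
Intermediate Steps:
j = 31 (j = 36 + (-3 - 2) = 36 - 5 = 31)
s(g) = 31 - g
s(43)/82004 = (31 - 1*43)/82004 = (31 - 43)*(1/82004) = -12*1/82004 = -3/20501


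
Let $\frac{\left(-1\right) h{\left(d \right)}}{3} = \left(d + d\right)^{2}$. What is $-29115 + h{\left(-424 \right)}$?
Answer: $-2186427$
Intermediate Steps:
$h{\left(d \right)} = - 12 d^{2}$ ($h{\left(d \right)} = - 3 \left(d + d\right)^{2} = - 3 \left(2 d\right)^{2} = - 3 \cdot 4 d^{2} = - 12 d^{2}$)
$-29115 + h{\left(-424 \right)} = -29115 - 12 \left(-424\right)^{2} = -29115 - 2157312 = -2186427$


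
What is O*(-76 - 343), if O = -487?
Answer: 204053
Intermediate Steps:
O*(-76 - 343) = -487*(-76 - 343) = -487*(-419) = 204053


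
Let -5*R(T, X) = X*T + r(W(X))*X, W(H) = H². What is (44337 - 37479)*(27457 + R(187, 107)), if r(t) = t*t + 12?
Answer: -19237240443654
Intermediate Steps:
r(t) = 12 + t² (r(t) = t² + 12 = 12 + t²)
R(T, X) = -T*X/5 - X*(12 + X⁴)/5 (R(T, X) = -(X*T + (12 + (X²)²)*X)/5 = -(T*X + (12 + X⁴)*X)/5 = -(T*X + X*(12 + X⁴))/5 = -T*X/5 - X*(12 + X⁴)/5)
(44337 - 37479)*(27457 + R(187, 107)) = (44337 - 37479)*(27457 - ⅕*107*(12 + 187 + 107⁴)) = 6858*(27457 - ⅕*107*(12 + 187 + 131079601)) = 6858*(27457 - ⅕*107*131079800) = 6858*(27457 - 2805107720) = 6858*(-2805080263) = -19237240443654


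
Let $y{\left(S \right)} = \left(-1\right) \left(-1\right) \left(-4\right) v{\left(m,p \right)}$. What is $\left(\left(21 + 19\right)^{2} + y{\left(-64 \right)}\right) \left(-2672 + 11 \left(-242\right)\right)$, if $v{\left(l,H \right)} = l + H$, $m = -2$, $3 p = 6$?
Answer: $-8534400$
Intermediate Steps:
$p = 2$ ($p = \frac{1}{3} \cdot 6 = 2$)
$v{\left(l,H \right)} = H + l$
$y{\left(S \right)} = 0$ ($y{\left(S \right)} = \left(-1\right) \left(-1\right) \left(-4\right) \left(2 - 2\right) = 1 \left(-4\right) 0 = \left(-4\right) 0 = 0$)
$\left(\left(21 + 19\right)^{2} + y{\left(-64 \right)}\right) \left(-2672 + 11 \left(-242\right)\right) = \left(\left(21 + 19\right)^{2} + 0\right) \left(-2672 + 11 \left(-242\right)\right) = \left(40^{2} + 0\right) \left(-2672 - 2662\right) = \left(1600 + 0\right) \left(-5334\right) = 1600 \left(-5334\right) = -8534400$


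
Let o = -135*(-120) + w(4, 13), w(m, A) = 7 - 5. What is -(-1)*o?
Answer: 16202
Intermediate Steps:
w(m, A) = 2
o = 16202 (o = -135*(-120) + 2 = 16200 + 2 = 16202)
-(-1)*o = -(-1)*16202 = -1*(-16202) = 16202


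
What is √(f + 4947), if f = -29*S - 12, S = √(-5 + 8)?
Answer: √(4935 - 29*√3) ≈ 69.891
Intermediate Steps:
S = √3 ≈ 1.7320
f = -12 - 29*√3 (f = -29*√3 - 12 = -12 - 29*√3 ≈ -62.229)
√(f + 4947) = √((-12 - 29*√3) + 4947) = √(4935 - 29*√3)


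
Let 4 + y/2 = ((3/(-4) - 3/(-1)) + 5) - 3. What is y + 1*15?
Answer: 31/2 ≈ 15.500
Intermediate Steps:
y = ½ (y = -8 + 2*(((3/(-4) - 3/(-1)) + 5) - 3) = -8 + 2*(((3*(-¼) - 3*(-1)) + 5) - 3) = -8 + 2*(((-¾ + 3) + 5) - 3) = -8 + 2*((9/4 + 5) - 3) = -8 + 2*(29/4 - 3) = -8 + 2*(17/4) = -8 + 17/2 = ½ ≈ 0.50000)
y + 1*15 = ½ + 1*15 = ½ + 15 = 31/2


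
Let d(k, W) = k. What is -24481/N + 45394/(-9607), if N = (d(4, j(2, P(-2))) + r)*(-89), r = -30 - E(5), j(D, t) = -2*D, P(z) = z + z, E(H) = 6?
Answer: -364471079/27360736 ≈ -13.321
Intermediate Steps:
P(z) = 2*z
r = -36 (r = -30 - 1*6 = -30 - 6 = -36)
N = 2848 (N = (4 - 36)*(-89) = -32*(-89) = 2848)
-24481/N + 45394/(-9607) = -24481/2848 + 45394/(-9607) = -24481*1/2848 + 45394*(-1/9607) = -24481/2848 - 45394/9607 = -364471079/27360736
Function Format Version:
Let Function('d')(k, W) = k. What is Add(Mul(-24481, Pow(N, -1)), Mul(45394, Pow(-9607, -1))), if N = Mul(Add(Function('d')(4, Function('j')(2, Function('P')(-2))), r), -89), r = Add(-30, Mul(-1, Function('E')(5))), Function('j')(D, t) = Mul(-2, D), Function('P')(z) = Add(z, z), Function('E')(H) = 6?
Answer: Rational(-364471079, 27360736) ≈ -13.321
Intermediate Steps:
Function('P')(z) = Mul(2, z)
r = -36 (r = Add(-30, Mul(-1, 6)) = Add(-30, -6) = -36)
N = 2848 (N = Mul(Add(4, -36), -89) = Mul(-32, -89) = 2848)
Add(Mul(-24481, Pow(N, -1)), Mul(45394, Pow(-9607, -1))) = Add(Mul(-24481, Pow(2848, -1)), Mul(45394, Pow(-9607, -1))) = Add(Mul(-24481, Rational(1, 2848)), Mul(45394, Rational(-1, 9607))) = Add(Rational(-24481, 2848), Rational(-45394, 9607)) = Rational(-364471079, 27360736)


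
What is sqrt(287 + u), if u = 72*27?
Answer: sqrt(2231) ≈ 47.233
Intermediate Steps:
u = 1944
sqrt(287 + u) = sqrt(287 + 1944) = sqrt(2231)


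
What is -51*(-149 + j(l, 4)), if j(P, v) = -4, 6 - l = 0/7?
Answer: 7803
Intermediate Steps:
l = 6 (l = 6 - 0/7 = 6 - 1*0 = 6 + 0 = 6)
-51*(-149 + j(l, 4)) = -51*(-149 - 4) = -51*(-153) = -1*(-7803) = 7803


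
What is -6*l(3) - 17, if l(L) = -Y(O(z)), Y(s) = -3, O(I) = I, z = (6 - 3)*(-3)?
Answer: -35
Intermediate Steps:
z = -9 (z = 3*(-3) = -9)
l(L) = 3 (l(L) = -1*(-3) = 3)
-6*l(3) - 17 = -6*3 - 17 = -18 - 17 = -35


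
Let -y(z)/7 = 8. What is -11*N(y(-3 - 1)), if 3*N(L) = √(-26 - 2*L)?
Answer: -11*√86/3 ≈ -34.003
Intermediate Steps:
y(z) = -56 (y(z) = -7*8 = -56)
N(L) = √(-26 - 2*L)/3
-11*N(y(-3 - 1)) = -11*√(-26 - 2*(-56))/3 = -11*√(-26 + 112)/3 = -11*√86/3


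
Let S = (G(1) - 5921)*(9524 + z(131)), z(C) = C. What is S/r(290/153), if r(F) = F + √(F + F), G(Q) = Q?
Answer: 546569550 - 327941730*√2465/29 ≈ -1.4875e+7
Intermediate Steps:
r(F) = F + √2*√F (r(F) = F + √(2*F) = F + √2*√F)
S = -57157600 (S = (1 - 5921)*(9524 + 131) = -5920*9655 = -57157600)
S/r(290/153) = -57157600/(290/153 + √2*√(290/153)) = -57157600/(290/153 + √2*(√4930/51)) = -57157600/(290/153 + 2*√2465/51)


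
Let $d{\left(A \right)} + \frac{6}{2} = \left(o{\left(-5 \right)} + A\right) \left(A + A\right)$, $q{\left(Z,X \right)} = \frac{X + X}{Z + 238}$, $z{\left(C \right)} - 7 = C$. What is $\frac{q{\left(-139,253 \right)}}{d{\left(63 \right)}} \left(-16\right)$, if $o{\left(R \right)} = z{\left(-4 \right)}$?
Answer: $- \frac{736}{74817} \approx -0.0098373$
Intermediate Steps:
$z{\left(C \right)} = 7 + C$
$q{\left(Z,X \right)} = \frac{2 X}{238 + Z}$
$o{\left(R \right)} = 3$ ($o{\left(R \right)} = 7 - 4 = 3$)
$d{\left(A \right)} = -3 + 2 A \left(3 + A\right)$ ($d{\left(A \right)} = -3 + \left(3 + A\right) \left(A + A\right) = -3 + \left(3 + A\right) 2 A = -3 + 2 A \left(3 + A\right)$)
$\frac{q{\left(-139,253 \right)}}{d{\left(63 \right)}} \left(-16\right) = \frac{2 \cdot 253 \frac{1}{238 - 139}}{-3 + 2 \cdot 63^{2} + 6 \cdot 63} \left(-16\right) = \frac{2 \cdot 253 \cdot \frac{1}{99}}{-3 + 2 \cdot 3969 + 378} \left(-16\right) = \frac{2 \cdot 253 \cdot \frac{1}{99}}{-3 + 7938 + 378} \left(-16\right) = \frac{46}{9 \cdot 8313} \left(-16\right) = \frac{46}{9} \cdot \frac{1}{8313} \left(-16\right) = \frac{46}{74817} \left(-16\right) = - \frac{736}{74817}$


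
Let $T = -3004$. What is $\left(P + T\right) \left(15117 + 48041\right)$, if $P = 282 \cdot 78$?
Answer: $1199496736$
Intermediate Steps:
$P = 21996$
$\left(P + T\right) \left(15117 + 48041\right) = \left(21996 - 3004\right) \left(15117 + 48041\right) = 18992 \cdot 63158 = 1199496736$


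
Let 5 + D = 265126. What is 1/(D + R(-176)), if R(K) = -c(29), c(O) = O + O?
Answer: 1/265063 ≈ 3.7727e-6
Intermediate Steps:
c(O) = 2*O
D = 265121 (D = -5 + 265126 = 265121)
R(K) = -58 (R(K) = -2*29 = -1*58 = -58)
1/(D + R(-176)) = 1/(265121 - 58) = 1/265063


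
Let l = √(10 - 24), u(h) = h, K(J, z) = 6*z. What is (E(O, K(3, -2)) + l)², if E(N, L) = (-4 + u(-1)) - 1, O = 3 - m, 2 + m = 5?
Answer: (6 - I*√14)² ≈ 22.0 - 44.9*I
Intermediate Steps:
m = 3 (m = -2 + 5 = 3)
l = I*√14 (l = √(-14) = I*√14 ≈ 3.7417*I)
O = 0 (O = 3 - 1*3 = 3 - 3 = 0)
E(N, L) = -6 (E(N, L) = (-4 - 1) - 1 = -5 - 1 = -6)
(E(O, K(3, -2)) + l)² = (-6 + I*√14)²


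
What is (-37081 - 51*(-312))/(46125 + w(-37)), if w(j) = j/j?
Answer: -21169/46126 ≈ -0.45894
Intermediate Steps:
w(j) = 1
(-37081 - 51*(-312))/(46125 + w(-37)) = (-37081 - 51*(-312))/(46125 + 1) = (-37081 + 15912)/46126 = -21169*1/46126 = -21169/46126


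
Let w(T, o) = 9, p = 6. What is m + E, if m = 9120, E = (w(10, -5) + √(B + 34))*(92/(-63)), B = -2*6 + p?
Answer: 63748/7 - 184*√7/63 ≈ 9099.1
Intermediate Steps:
B = -6 (B = -2*6 + 6 = -12 + 6 = -6)
E = -92/7 - 184*√7/63 (E = (9 + √(-6 + 34))*(92/(-63)) = (9 + √28)*(92*(-1/63)) = (9 + 2*√7)*(-92/63) = -92/7 - 184*√7/63 ≈ -20.870)
m + E = 9120 + (-92/7 - 184*√7/63) = 63748/7 - 184*√7/63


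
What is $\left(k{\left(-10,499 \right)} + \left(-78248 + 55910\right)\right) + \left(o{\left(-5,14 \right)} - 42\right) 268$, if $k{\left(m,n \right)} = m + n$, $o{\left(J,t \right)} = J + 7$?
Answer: $-32569$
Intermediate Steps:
$o{\left(J,t \right)} = 7 + J$
$\left(k{\left(-10,499 \right)} + \left(-78248 + 55910\right)\right) + \left(o{\left(-5,14 \right)} - 42\right) 268 = \left(\left(-10 + 499\right) + \left(-78248 + 55910\right)\right) + \left(\left(7 - 5\right) - 42\right) 268 = \left(489 - 22338\right) + \left(2 - 42\right) 268 = -21849 - 10720 = -32569$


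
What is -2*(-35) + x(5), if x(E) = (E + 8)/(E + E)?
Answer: 713/10 ≈ 71.300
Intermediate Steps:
x(E) = (8 + E)/(2*E) (x(E) = (8 + E)/((2*E)) = (8 + E)*(1/(2*E)) = (8 + E)/(2*E))
-2*(-35) + x(5) = -2*(-35) + (1/2)*(8 + 5)/5 = 70 + (1/2)*(1/5)*13 = 70 + 13/10 = 713/10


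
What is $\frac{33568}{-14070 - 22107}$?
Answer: $- \frac{33568}{36177} \approx -0.92788$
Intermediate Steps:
$\frac{33568}{-14070 - 22107} = \frac{33568}{-36177} = 33568 \left(- \frac{1}{36177}\right) = - \frac{33568}{36177}$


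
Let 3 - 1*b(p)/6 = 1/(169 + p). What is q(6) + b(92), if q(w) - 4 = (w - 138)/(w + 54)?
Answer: 8603/435 ≈ 19.777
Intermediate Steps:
b(p) = 18 - 6/(169 + p)
q(w) = 4 + (-138 + w)/(54 + w) (q(w) = 4 + (w - 138)/(w + 54) = 4 + (-138 + w)/(54 + w))
q(6) + b(92) = (78 + 5*6)/(54 + 6) + 6*(506 + 3*92)/(169 + 92) = (78 + 30)/60 + 6*(506 + 276)/261 = (1/60)*108 + 6*(1/261)*782 = 9/5 + 1564/87 = 8603/435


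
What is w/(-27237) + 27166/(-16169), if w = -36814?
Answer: -144674776/440395053 ≈ -0.32851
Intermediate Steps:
w/(-27237) + 27166/(-16169) = -36814/(-27237) + 27166/(-16169) = -36814*(-1/27237) + 27166*(-1/16169) = 36814/27237 - 27166/16169 = -144674776/440395053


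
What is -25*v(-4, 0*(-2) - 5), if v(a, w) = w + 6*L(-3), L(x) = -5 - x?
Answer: 425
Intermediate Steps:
v(a, w) = -12 + w (v(a, w) = w + 6*(-5 - 1*(-3)) = w + 6*(-5 + 3) = w + 6*(-2) = w - 12 = -12 + w)
-25*v(-4, 0*(-2) - 5) = -25*(-12 + (0*(-2) - 5)) = -25*(-12 + (0 - 5)) = -25*(-12 - 5) = -25*(-17) = 425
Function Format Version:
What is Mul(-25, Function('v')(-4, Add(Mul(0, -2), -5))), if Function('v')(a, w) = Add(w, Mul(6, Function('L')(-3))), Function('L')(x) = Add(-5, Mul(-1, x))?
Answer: 425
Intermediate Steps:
Function('v')(a, w) = Add(-12, w) (Function('v')(a, w) = Add(w, Mul(6, Add(-5, Mul(-1, -3)))) = Add(w, Mul(6, Add(-5, 3))) = Add(w, Mul(6, -2)) = Add(w, -12) = Add(-12, w))
Mul(-25, Function('v')(-4, Add(Mul(0, -2), -5))) = Mul(-25, Add(-12, Add(Mul(0, -2), -5))) = Mul(-25, Add(-12, Add(0, -5))) = Mul(-25, Add(-12, -5)) = Mul(-25, -17) = 425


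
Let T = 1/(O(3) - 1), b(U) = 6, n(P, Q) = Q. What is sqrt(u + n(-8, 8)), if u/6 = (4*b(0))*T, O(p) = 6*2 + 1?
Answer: 2*sqrt(5) ≈ 4.4721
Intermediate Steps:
O(p) = 13 (O(p) = 12 + 1 = 13)
T = 1/12 (T = 1/(13 - 1) = 1/12 ≈ 0.083333)
u = 12 (u = 6*((4*6)*(1/12)) = 6*(24*(1/12)) = 6*2 = 12)
sqrt(u + n(-8, 8)) = sqrt(12 + 8) = sqrt(20) = 2*sqrt(5)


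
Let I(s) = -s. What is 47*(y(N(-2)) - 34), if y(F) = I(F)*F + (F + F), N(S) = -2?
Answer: -1974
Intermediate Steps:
y(F) = -F² + 2*F (y(F) = (-F)*F + (F + F) = -F² + 2*F)
47*(y(N(-2)) - 34) = 47*(-2*(2 - 1*(-2)) - 34) = 47*(-2*(2 + 2) - 34) = 47*(-2*4 - 34) = 47*(-8 - 34) = 47*(-42) = -1974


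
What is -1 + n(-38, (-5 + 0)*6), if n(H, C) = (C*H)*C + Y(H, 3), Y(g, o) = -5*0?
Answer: -34201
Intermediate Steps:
Y(g, o) = 0
n(H, C) = H*C² (n(H, C) = (C*H)*C + 0 = H*C² + 0 = H*C²)
-1 + n(-38, (-5 + 0)*6) = -1 - 38*36*(-5 + 0)² = -1 - 38*(-5*6)² = -1 - 38*(-30)² = -1 - 38*900 = -1 - 34200 = -34201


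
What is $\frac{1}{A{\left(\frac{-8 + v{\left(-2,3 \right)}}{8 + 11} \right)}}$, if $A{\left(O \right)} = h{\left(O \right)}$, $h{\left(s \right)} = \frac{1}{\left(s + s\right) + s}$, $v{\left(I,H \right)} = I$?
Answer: $- \frac{30}{19} \approx -1.5789$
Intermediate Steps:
$h{\left(s \right)} = \frac{1}{3 s}$ ($h{\left(s \right)} = \frac{1}{2 s + s} = \frac{1}{3 s}$)
$A{\left(O \right)} = \frac{1}{3 O}$
$\frac{1}{A{\left(\frac{-8 + v{\left(-2,3 \right)}}{8 + 11} \right)}} = \frac{1}{\frac{1}{3} \frac{1}{\left(-8 - 2\right) \frac{1}{8 + 11}}} = \frac{1}{\frac{1}{3} \frac{1}{\left(-10\right) \frac{1}{19}}} = \frac{1}{\frac{1}{3} \frac{1}{- \frac{10}{19}}} = \frac{1}{\frac{1}{3} \left(- \frac{19}{10}\right)} = \frac{1}{- \frac{19}{30}} = - \frac{30}{19}$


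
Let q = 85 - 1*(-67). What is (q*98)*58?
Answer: 863968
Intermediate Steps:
q = 152 (q = 85 + 67 = 152)
(q*98)*58 = (152*98)*58 = 14896*58 = 863968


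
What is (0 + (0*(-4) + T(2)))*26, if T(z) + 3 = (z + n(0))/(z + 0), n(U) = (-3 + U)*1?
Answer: -91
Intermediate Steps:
n(U) = -3 + U
T(z) = -3 + (-3 + z)/z (T(z) = -3 + (z + (-3 + 0))/(z + 0) = -3 + (z - 3)/z = -3 + (-3 + z)/z)
(0 + (0*(-4) + T(2)))*26 = (0 + (0*(-4) + (-2 - 3/2)))*26 = (0 + (0 + (-2 - 3*½)))*26 = (0 + (0 + (-2 - 3/2)))*26 = (0 + (0 - 7/2))*26 = (0 - 7/2)*26 = -7/2*26 = -91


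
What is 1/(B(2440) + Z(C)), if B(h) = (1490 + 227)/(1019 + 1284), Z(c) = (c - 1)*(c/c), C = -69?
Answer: -2303/159493 ≈ -0.014440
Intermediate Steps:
Z(c) = -1 + c (Z(c) = (-1 + c)*1 = -1 + c)
B(h) = 1717/2303
1/(B(2440) + Z(C)) = 1/(1717/2303 + (-1 - 69)) = 1/(1717/2303 - 70) = 1/(-159493/2303) = -2303/159493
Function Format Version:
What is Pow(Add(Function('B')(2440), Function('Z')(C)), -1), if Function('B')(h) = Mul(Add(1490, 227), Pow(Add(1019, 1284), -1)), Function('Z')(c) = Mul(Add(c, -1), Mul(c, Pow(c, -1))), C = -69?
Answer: Rational(-2303, 159493) ≈ -0.014440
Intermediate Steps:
Function('Z')(c) = Add(-1, c) (Function('Z')(c) = Mul(Add(-1, c), 1) = Add(-1, c))
Function('B')(h) = Rational(1717, 2303) (Function('B')(h) = Mul(1717, Pow(2303, -1)) = Mul(1717, Rational(1, 2303)) = Rational(1717, 2303))
Pow(Add(Function('B')(2440), Function('Z')(C)), -1) = Pow(Add(Rational(1717, 2303), Add(-1, -69)), -1) = Pow(Add(Rational(1717, 2303), -70), -1) = Pow(Rational(-159493, 2303), -1) = Rational(-2303, 159493)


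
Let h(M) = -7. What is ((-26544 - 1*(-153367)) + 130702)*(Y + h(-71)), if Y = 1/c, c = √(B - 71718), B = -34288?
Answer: -1802675 - 257525*I*√106006/106006 ≈ -1.8027e+6 - 790.96*I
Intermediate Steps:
c = I*√106006 (c = √(-34288 - 71718) = √(-106006) = I*√106006 ≈ 325.59*I)
Y = -I*√106006/106006 (Y = 1/(I*√106006) = -I*√106006/106006 ≈ -0.0030714*I)
((-26544 - 1*(-153367)) + 130702)*(Y + h(-71)) = ((-26544 - 1*(-153367)) + 130702)*(-I*√106006/106006 - 7) = ((-26544 + 153367) + 130702)*(-7 - I*√106006/106006) = (126823 + 130702)*(-7 - I*√106006/106006) = 257525*(-7 - I*√106006/106006) = -1802675 - 257525*I*√106006/106006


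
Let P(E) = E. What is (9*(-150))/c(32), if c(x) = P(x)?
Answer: -675/16 ≈ -42.188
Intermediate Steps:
c(x) = x
(9*(-150))/c(32) = (9*(-150))/32 = -1350*1/32 = -675/16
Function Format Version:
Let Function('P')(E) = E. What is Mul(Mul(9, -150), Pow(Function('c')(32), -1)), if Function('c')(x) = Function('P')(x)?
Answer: Rational(-675, 16) ≈ -42.188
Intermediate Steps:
Function('c')(x) = x
Mul(Mul(9, -150), Pow(Function('c')(32), -1)) = Mul(Mul(9, -150), Pow(32, -1)) = Mul(-1350, Rational(1, 32)) = Rational(-675, 16)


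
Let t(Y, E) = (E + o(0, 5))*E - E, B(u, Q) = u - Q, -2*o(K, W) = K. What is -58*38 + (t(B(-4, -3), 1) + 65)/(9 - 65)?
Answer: -123489/56 ≈ -2205.2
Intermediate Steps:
o(K, W) = -K/2
t(Y, E) = E² - E (t(Y, E) = (E - ½*0)*E - E = (E + 0)*E - E = E*E - E = E² - E)
-58*38 + (t(B(-4, -3), 1) + 65)/(9 - 65) = -58*38 + (1*(-1 + 1) + 65)/(9 - 65) = -2204 + (1*0 + 65)/(-56) = -2204 + (0 + 65)*(-1/56) = -2204 + 65*(-1/56) = -2204 - 65/56 = -123489/56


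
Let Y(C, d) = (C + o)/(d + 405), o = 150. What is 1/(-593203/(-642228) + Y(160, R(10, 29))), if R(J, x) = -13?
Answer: 15734586/26976641 ≈ 0.58327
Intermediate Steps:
Y(C, d) = (150 + C)/(405 + d) (Y(C, d) = (C + 150)/(d + 405) = (150 + C)/(405 + d))
1/(-593203/(-642228) + Y(160, R(10, 29))) = 1/(-593203/(-642228) + (150 + 160)/(405 - 13)) = 1/(-593203*(-1/642228) + 310/392) = 1/(593203/642228 + (1/392)*310) = 1/(593203/642228 + 155/196) = 1/(26976641/15734586) = 15734586/26976641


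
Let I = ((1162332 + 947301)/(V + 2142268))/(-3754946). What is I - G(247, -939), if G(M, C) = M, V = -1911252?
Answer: -214260795578225/867452605136 ≈ -247.00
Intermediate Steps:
I = -2109633/867452605136 (I = ((1162332 + 947301)/(-1911252 + 2142268))/(-3754946) = (2109633/231016)*(-1/3754946) = -2109633/867452605136 ≈ -2.4320e-6)
I - G(247, -939) = -2109633/867452605136 - 1*247 = -2109633/867452605136 - 247 = -214260795578225/867452605136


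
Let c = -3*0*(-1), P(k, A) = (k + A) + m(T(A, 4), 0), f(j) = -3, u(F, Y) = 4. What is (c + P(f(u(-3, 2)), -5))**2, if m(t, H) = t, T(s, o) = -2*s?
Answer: 4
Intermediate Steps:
P(k, A) = k - A (P(k, A) = (k + A) - 2*A = (A + k) - 2*A = k - A)
c = 0 (c = 0*(-1) = 0)
(c + P(f(u(-3, 2)), -5))**2 = (0 + (-3 - 1*(-5)))**2 = (0 + (-3 + 5))**2 = (0 + 2)**2 = 2**2 = 4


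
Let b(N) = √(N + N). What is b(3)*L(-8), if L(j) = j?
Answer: -8*√6 ≈ -19.596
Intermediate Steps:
b(N) = √2*√N (b(N) = √(2*N) = √2*√N)
b(3)*L(-8) = (√2*√3)*(-8) = √6*(-8) = -8*√6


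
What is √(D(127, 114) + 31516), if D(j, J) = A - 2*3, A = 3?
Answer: √31513 ≈ 177.52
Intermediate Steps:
D(j, J) = -3 (D(j, J) = 3 - 2*3 = 3 - 6 = -3)
√(D(127, 114) + 31516) = √(-3 + 31516) = √31513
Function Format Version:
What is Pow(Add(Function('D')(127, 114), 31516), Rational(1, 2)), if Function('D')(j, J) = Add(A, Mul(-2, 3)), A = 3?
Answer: Pow(31513, Rational(1, 2)) ≈ 177.52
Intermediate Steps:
Function('D')(j, J) = -3 (Function('D')(j, J) = Add(3, Mul(-2, 3)) = Add(3, -6) = -3)
Pow(Add(Function('D')(127, 114), 31516), Rational(1, 2)) = Pow(Add(-3, 31516), Rational(1, 2)) = Pow(31513, Rational(1, 2))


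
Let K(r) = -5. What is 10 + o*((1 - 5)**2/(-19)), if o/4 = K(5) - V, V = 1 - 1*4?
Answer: 318/19 ≈ 16.737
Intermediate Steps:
V = -3 (V = 1 - 4 = -3)
o = -8 (o = 4*(-5 - 1*(-3)) = 4*(-5 + 3) = 4*(-2) = -8)
10 + o*((1 - 5)**2/(-19)) = 10 - 8*(1 - 5)**2/(-19) = 10 - 8*(-4)**2*(-1)/19 = 10 - 128*(-1)/19 = 10 - 8*(-16/19) = 10 + 128/19 = 318/19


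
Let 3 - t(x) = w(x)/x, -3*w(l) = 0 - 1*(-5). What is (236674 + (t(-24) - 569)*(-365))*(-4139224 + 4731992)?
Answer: 2364909657968/9 ≈ 2.6277e+11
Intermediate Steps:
w(l) = -5/3 (w(l) = -(0 - 1*(-5))/3 = -(0 + 5)/3 = -1/3*5 = -5/3)
t(x) = 3 + 5/(3*x) (t(x) = 3 - (-5)/(3*x) = 3 + 5/(3*x))
(236674 + (t(-24) - 569)*(-365))*(-4139224 + 4731992) = (236674 + ((3 + (5/3)/(-24)) - 569)*(-365))*(-4139224 + 4731992) = (236674 + ((3 + (5/3)*(-1/24)) - 569)*(-365))*592768 = (236674 + ((3 - 5/72) - 569)*(-365))*592768 = (236674 + (211/72 - 569)*(-365))*592768 = (236674 - 40757/72*(-365))*592768 = (236674 + 14876305/72)*592768 = (31916833/72)*592768 = 2364909657968/9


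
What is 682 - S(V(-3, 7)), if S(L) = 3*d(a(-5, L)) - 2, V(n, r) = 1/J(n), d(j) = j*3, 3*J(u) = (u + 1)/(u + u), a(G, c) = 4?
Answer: 648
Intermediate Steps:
J(u) = (1 + u)/(6*u) (J(u) = ((u + 1)/(u + u))/3 = ((1 + u)/((2*u)))/3 = ((1 + u)*(1/(2*u)))/3 = ((1 + u)/(2*u))/3 = (1 + u)/(6*u))
d(j) = 3*j
V(n, r) = 6*n/(1 + n) (V(n, r) = 1/((1 + n)/(6*n)) = 6*n/(1 + n))
S(L) = 34 (S(L) = 3*(3*4) - 2 = 3*12 - 2 = 36 - 2 = 34)
682 - S(V(-3, 7)) = 682 - 1*34 = 682 - 34 = 648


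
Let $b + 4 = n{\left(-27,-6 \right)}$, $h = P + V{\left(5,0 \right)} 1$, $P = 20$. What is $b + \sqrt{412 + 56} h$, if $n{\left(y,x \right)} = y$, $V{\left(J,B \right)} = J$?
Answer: $-31 + 150 \sqrt{13} \approx 509.83$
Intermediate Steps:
$h = 25$ ($h = 20 + 5 \cdot 1 = 20 + 5 = 25$)
$b = -31$ ($b = -4 - 27 = -31$)
$b + \sqrt{412 + 56} h = -31 + \sqrt{412 + 56} \cdot 25 = -31 + \sqrt{468} \cdot 25 = -31 + 6 \sqrt{13} \cdot 25 = -31 + 150 \sqrt{13}$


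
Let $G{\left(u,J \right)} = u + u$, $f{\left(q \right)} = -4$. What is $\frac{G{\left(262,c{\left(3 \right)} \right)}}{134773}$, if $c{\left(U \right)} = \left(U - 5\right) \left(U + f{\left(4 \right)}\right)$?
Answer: $\frac{524}{134773} \approx 0.003888$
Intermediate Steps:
$c{\left(U \right)} = \left(-5 + U\right) \left(-4 + U\right)$ ($c{\left(U \right)} = \left(U - 5\right) \left(U - 4\right) = \left(-5 + U\right) \left(-4 + U\right)$)
$G{\left(u,J \right)} = 2 u$
$\frac{G{\left(262,c{\left(3 \right)} \right)}}{134773} = \frac{2 \cdot 262}{134773} = 524 \cdot \frac{1}{134773} = \frac{524}{134773}$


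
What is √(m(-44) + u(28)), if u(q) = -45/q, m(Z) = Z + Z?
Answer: I*√17563/14 ≈ 9.4661*I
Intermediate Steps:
m(Z) = 2*Z
√(m(-44) + u(28)) = √(2*(-44) - 45/28) = √(-88 - 45*1/28) = √(-88 - 45/28) = √(-2509/28) = I*√17563/14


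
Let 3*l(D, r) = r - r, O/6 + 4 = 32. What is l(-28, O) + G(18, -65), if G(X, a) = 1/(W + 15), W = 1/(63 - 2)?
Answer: 61/916 ≈ 0.066594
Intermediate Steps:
W = 1/61 ≈ 0.016393
O = 168 (O = -24 + 6*32 = -24 + 192 = 168)
l(D, r) = 0 (l(D, r) = (r - r)/3 = (1/3)*0 = 0)
G(X, a) = 61/916 (G(X, a) = 1/(1/61 + 15) = 1/(916/61) = 61/916)
l(-28, O) + G(18, -65) = 0 + 61/916 = 61/916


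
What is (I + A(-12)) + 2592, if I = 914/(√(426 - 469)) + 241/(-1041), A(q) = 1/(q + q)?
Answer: 21583901/8328 - 914*I*√43/43 ≈ 2591.7 - 139.38*I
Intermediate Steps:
A(q) = 1/(2*q)
I = -241/1041 - 914*I*√43/43 (I = 914/(√(-43)) + 241*(-1/1041) = 914/((I*√43)) - 241/1041 = 914*(-I*√43/43) - 241/1041 = -914*I*√43/43 - 241/1041 = -241/1041 - 914*I*√43/43 ≈ -0.23151 - 139.38*I)
(I + A(-12)) + 2592 = ((-241/1041 - 914*I*√43/43) + (½)/(-12)) + 2592 = ((-241/1041 - 914*I*√43/43) + (½)*(-1/12)) + 2592 = ((-241/1041 - 914*I*√43/43) - 1/24) + 2592 = (-2275/8328 - 914*I*√43/43) + 2592 = 21583901/8328 - 914*I*√43/43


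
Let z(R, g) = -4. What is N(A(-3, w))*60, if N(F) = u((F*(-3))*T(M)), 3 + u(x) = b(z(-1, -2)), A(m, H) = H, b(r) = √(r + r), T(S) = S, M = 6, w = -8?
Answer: -180 + 120*I*√2 ≈ -180.0 + 169.71*I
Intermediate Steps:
b(r) = √2*√r (b(r) = √(2*r) = √2*√r)
u(x) = -3 + 2*I*√2 (u(x) = -3 + √2*√(-4) = -3 + √2*(2*I) = -3 + 2*I*√2)
N(F) = -3 + 2*I*√2
N(A(-3, w))*60 = (-3 + 2*I*√2)*60 = -180 + 120*I*√2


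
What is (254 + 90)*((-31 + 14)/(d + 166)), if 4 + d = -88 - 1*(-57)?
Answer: -5848/131 ≈ -44.641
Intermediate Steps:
d = -35 (d = -4 + (-88 - 1*(-57)) = -4 + (-88 + 57) = -4 - 31 = -35)
(254 + 90)*((-31 + 14)/(d + 166)) = (254 + 90)*((-31 + 14)/(-35 + 166)) = 344*(-17/131) = -5848/131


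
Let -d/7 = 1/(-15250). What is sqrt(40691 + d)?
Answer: sqrt(378528031770)/3050 ≈ 201.72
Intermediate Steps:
d = 7/15250 (d = -7/(-15250) = -7*(-1/15250) = 7/15250 ≈ 0.00045902)
sqrt(40691 + d) = sqrt(40691 + 7/15250) = sqrt(620537757/15250) = sqrt(378528031770)/3050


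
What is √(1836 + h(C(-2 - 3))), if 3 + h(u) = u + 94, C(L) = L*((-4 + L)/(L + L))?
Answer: √7690/2 ≈ 43.846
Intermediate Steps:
C(L) = -2 + L/2 (C(L) = L*((-4 + L)/((2*L))) = L*((-4 + L)*(1/(2*L))) = L*((-4 + L)/(2*L)) = -2 + L/2)
h(u) = 91 + u (h(u) = -3 + (u + 94) = -3 + (94 + u) = 91 + u)
√(1836 + h(C(-2 - 3))) = √(1836 + (91 + (-2 + (-2 - 3)/2))) = √(1836 + (91 + (-2 + (½)*(-5)))) = √(1836 + (91 + (-2 - 5/2))) = √(1836 + (91 - 9/2)) = √(1836 + 173/2) = √(3845/2) = √7690/2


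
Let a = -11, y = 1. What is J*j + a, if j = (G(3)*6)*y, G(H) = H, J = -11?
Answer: -209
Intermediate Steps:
j = 18 (j = (3*6)*1 = 18*1 = 18)
J*j + a = -11*18 - 11 = -198 - 11 = -209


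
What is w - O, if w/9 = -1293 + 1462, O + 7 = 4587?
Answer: -3059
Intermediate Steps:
O = 4580 (O = -7 + 4587 = 4580)
w = 1521 (w = 9*(-1293 + 1462) = 9*169 = 1521)
w - O = 1521 - 1*4580 = 1521 - 4580 = -3059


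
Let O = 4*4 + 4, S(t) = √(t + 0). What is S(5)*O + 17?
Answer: 17 + 20*√5 ≈ 61.721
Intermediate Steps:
S(t) = √t
O = 20 (O = 16 + 4 = 20)
S(5)*O + 17 = √5*20 + 17 = 20*√5 + 17 = 17 + 20*√5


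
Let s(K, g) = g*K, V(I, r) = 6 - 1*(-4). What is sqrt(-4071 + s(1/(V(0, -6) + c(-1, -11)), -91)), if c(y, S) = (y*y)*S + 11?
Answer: I*sqrt(408010)/10 ≈ 63.876*I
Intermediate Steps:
V(I, r) = 10 (V(I, r) = 6 + 4 = 10)
c(y, S) = 11 + S*y**2 (c(y, S) = y**2*S + 11 = S*y**2 + 11 = 11 + S*y**2)
s(K, g) = K*g
sqrt(-4071 + s(1/(V(0, -6) + c(-1, -11)), -91)) = sqrt(-4071 - 91/(10 + (11 - 11*(-1)**2))) = sqrt(-4071 - 91/(10 + (11 - 11*1))) = sqrt(-4071 - 91/(10 + (11 - 11))) = sqrt(-4071 - 91/(10 + 0)) = sqrt(-4071 - 91/10) = sqrt(-40801/10) = I*sqrt(408010)/10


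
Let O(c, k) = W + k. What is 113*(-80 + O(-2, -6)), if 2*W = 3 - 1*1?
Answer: -9605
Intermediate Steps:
W = 1 (W = (3 - 1*1)/2 = (3 - 1)/2 = (1/2)*2 = 1)
O(c, k) = 1 + k
113*(-80 + O(-2, -6)) = 113*(-80 + (1 - 6)) = 113*(-80 - 5) = 113*(-85) = -9605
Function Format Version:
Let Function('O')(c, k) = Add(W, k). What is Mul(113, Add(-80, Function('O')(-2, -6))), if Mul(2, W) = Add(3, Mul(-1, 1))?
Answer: -9605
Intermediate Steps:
W = 1 (W = Mul(Rational(1, 2), Add(3, Mul(-1, 1))) = Mul(Rational(1, 2), Add(3, -1)) = Mul(Rational(1, 2), 2) = 1)
Function('O')(c, k) = Add(1, k)
Mul(113, Add(-80, Function('O')(-2, -6))) = Mul(113, Add(-80, Add(1, -6))) = Mul(113, Add(-80, -5)) = Mul(113, -85) = -9605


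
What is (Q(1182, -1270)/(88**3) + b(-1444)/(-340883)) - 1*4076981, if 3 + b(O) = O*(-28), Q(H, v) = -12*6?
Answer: -118386470482543915/29037777472 ≈ -4.0770e+6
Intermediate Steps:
Q(H, v) = -72
b(O) = -3 - 28*O (b(O) = -3 + O*(-28) = -3 - 28*O)
(Q(1182, -1270)/(88**3) + b(-1444)/(-340883)) - 1*4076981 = (-72/(88**3) + (-3 - 28*(-1444))/(-340883)) - 1*4076981 = (-72/681472 + (-3 + 40432)*(-1/340883)) - 4076981 = (-72*1/681472 + 40429*(-1/340883)) - 4076981 = (-9/85184 - 40429/340883) - 4076981 = -3446971883/29037777472 - 4076981 = -118386470482543915/29037777472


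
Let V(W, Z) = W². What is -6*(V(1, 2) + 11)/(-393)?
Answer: 24/131 ≈ 0.18321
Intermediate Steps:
-6*(V(1, 2) + 11)/(-393) = -6*(1² + 11)/(-393) = -6*(1 + 11)*(-1/393) = -6*12*(-1/393) = -72*(-1/393) = 24/131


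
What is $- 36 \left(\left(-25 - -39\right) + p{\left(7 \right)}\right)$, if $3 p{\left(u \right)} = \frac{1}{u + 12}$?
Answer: $- \frac{9588}{19} \approx -504.63$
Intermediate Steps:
$p{\left(u \right)} = \frac{1}{3 \left(12 + u\right)}$ ($p{\left(u \right)} = \frac{1}{3 \left(u + 12\right)} = \frac{1}{3 \left(12 + u\right)}$)
$- 36 \left(\left(-25 - -39\right) + p{\left(7 \right)}\right) = - 36 \left(\left(-25 - -39\right) + \frac{1}{3 \left(12 + 7\right)}\right) = - 36 \left(\left(-25 + 39\right) + \frac{1}{3 \cdot 19}\right) = - 36 \left(14 + \frac{1}{3} \cdot \frac{1}{19}\right) = - 36 \left(14 + \frac{1}{57}\right) = \left(-36\right) \frac{799}{57} = - \frac{9588}{19}$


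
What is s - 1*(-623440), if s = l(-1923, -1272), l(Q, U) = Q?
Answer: 621517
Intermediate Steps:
s = -1923
s - 1*(-623440) = -1923 - 1*(-623440) = -1923 + 623440 = 621517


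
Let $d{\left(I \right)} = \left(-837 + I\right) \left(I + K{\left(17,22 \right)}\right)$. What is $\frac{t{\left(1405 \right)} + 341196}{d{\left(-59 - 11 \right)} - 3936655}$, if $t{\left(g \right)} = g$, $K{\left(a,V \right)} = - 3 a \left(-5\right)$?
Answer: $- \frac{48943}{586350} \approx -0.083471$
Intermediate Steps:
$K{\left(a,V \right)} = 15 a$
$d{\left(I \right)} = \left(-837 + I\right) \left(255 + I\right)$ ($d{\left(I \right)} = \left(-837 + I\right) \left(I + 15 \cdot 17\right) = \left(-837 + I\right) \left(I + 255\right) = \left(-837 + I\right) \left(255 + I\right)$)
$\frac{t{\left(1405 \right)} + 341196}{d{\left(-59 - 11 \right)} - 3936655} = \frac{1405 + 341196}{\left(-213435 + \left(-59 - 11\right)^{2} - 582 \left(-59 - 11\right)\right) - 3936655} = \frac{342601}{\left(-213435 + \left(-59 - 11\right)^{2} - 582 \left(-59 - 11\right)\right) - 3936655} = \frac{342601}{\left(-213435 + \left(-70\right)^{2} - -40740\right) - 3936655} = \frac{342601}{\left(-213435 + 4900 + 40740\right) - 3936655} = \frac{342601}{-167795 - 3936655} = \frac{342601}{-4104450} = 342601 \left(- \frac{1}{4104450}\right) = - \frac{48943}{586350}$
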